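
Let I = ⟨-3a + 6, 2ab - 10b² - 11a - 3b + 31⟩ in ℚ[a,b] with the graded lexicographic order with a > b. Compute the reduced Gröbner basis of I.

f_1 = -3a + 6, LT = a.
f_2 = 2ab - 10b² - 11a - 3b + 31, LT = ab.

S(f_1,f_2): lcm = ab. S = 5b² + 11/2a - ½b - 31/2.
  reduce S modulo (f_1, f_2):
  remainder 5b² - ½b - 9/2 ≠ 0; add g_3 = 5b² - ½b - 9/2 to the basis.

The other S-polynomials (S(f_1,g_3), S(f_2,g_3)) all reduce to 0 modulo the current basis, so we have a Gröbner basis.
Inter-reduce: drop elements whose leading term is divisible by another's, tail-reduce, and make monic.

G = {b² - 1/10b - 9/10, a - 2}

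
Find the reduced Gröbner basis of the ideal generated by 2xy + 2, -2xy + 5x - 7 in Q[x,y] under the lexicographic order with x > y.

G = {x - 1, y + 1}

f_1 = 2xy + 2, LT = xy.
f_2 = -2xy + 5x - 7, LT = xy.

S(f_1,f_2): lcm = xy. S = 5/2x - 5/2.
  leading term x: no divisor's leading term divides it; move 5/2x to the remainder.
  leading term 1: no divisor's leading term divides it; move -5/2 to the remainder.
  remainder 5/2x - 5/2 ≠ 0; add g_3 = 5/2x - 5/2 to the basis.

S(f_1,g_3): lcm = xy. S = y + 1.
  leading term y: no divisor's leading term divides it; move y to the remainder.
  leading term 1: no divisor's leading term divides it; move 1 to the remainder.
  remainder y + 1 ≠ 0; add g_4 = y + 1 to the basis.

S(f_2,g_3): lcm = xy. S = -5/2x + y + 7/2.
  leading term x: subtract (-1)·g_3 from -5/2x + y + 7/2 → y + 1
  leading term y: subtract (1)·g_4 from y + 1 → 0
  remainder 0.

S(f_1,g_4): lcm = xy. S = -x + 1.
  leading term x: subtract (-2/5)·g_3 from -x + 1 → 0
  remainder 0.

S(f_2,g_4): lcm = xy. S = -7/2x + 7/2.
  leading term x: subtract (-7/5)·g_3 from -7/2x + 7/2 → 0
  remainder 0.

S(g_3,g_4): leading monomials are coprime, so the S-polynomial reduces to 0 (Buchberger's first criterion).
Every S-polynomial of the final basis reduces to 0, so we have a Gröbner basis.
Inter-reduce: drop elements whose leading term is divisible by another's, tail-reduce, and make monic.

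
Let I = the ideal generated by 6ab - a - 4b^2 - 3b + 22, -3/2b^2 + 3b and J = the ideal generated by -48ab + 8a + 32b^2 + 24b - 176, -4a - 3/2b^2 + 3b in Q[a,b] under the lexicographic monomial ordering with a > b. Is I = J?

Since reduced Gröbner bases are canonical representatives of ideals under a given ordering, it suffices to compute and compare them.
Buchberger on the first generating set:
f_1 = 6ab - a - 4b^2 - 3b + 22, LT = ab.
f_2 = -3/2b^2 + 3b, LT = b^2.

S(f_1,f_2): lcm = ab^2. S = 11/6ab - 2/3b^3 - 1/2b^2 + 11/3b.
  leading term ab: subtract (11/36)·f_1 from 11/6ab - 2/3b^3 - 1/2b^2 + 11/3b → 11/36a - 2/3b^3 + 13/18b^2 + 55/12b - 121/18
  leading term a: no divisor's leading term divides it; move 11/36a to the remainder.
  leading term b^3: subtract (4/9b)·f_2 from -2/3b^3 + 13/18b^2 + 55/12b - 121/18 → -11/18b^2 + 55/12b - 121/18
  leading term b^2: subtract (11/27)·f_2 from -11/18b^2 + 55/12b - 121/18 → 121/36b - 121/18
  leading term b: no divisor's leading term divides it; move 121/36b to the remainder.
  leading term 1: no divisor's leading term divides it; move -121/18 to the remainder.
  remainder 11/36a + 121/36b - 121/18 ≠ 0; add g_3 = 11/36a + 121/36b - 121/18 to the basis.

The other S-polynomials (S(f_1,g_3), S(f_2,g_3)) all reduce to 0 modulo the current basis, so we have a Gröbner basis.
Inter-reduce: drop elements whose leading term is divisible by another's, tail-reduce, and make monic.
Reduced Gröbner basis: {a + 11b - 22, b^2 - 2b}.

Buchberger on the second generating set:
h_1 = -48ab + 8a + 32b^2 + 24b - 176, LT = ab.
h_2 = -4a - 3/2b^2 + 3b, LT = a.

S(h_1,h_2): lcm = ab. S = -1/6a - 3/8b^3 + 1/12b^2 - 1/2b + 11/3.
  leading term a: subtract (1/24)·h_2 from -1/6a - 3/8b^3 + 1/12b^2 - 1/2b + 11/3 → -3/8b^3 + 7/48b^2 - 5/8b + 11/3
  leading term b^3: no divisor's leading term divides it; move -3/8b^3 to the remainder.
  leading term b^2: no divisor's leading term divides it; move 7/48b^2 to the remainder.
  leading term b: no divisor's leading term divides it; move -5/8b to the remainder.
  leading term 1: no divisor's leading term divides it; move 11/3 to the remainder.
  remainder -3/8b^3 + 7/48b^2 - 5/8b + 11/3 ≠ 0; add k_3 = -3/8b^3 + 7/48b^2 - 5/8b + 11/3 to the basis.

The other S-polynomials (S(h_1,k_3), S(h_2,k_3)) all reduce to 0 modulo the current basis, so we have a Gröbner basis.
Inter-reduce: drop elements whose leading term is divisible by another's, tail-reduce, and make monic.
Reduced Gröbner basis: {a + 3/8b^2 - 3/4b, b^3 - 7/18b^2 + 5/3b - 88/9}.

The bases are distinct; the ideals are different.

No, the ideals differ.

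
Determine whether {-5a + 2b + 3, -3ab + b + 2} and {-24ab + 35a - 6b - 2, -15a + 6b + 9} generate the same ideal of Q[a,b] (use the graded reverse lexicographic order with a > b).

No, the ideals differ.

Equality of ideals is decidable: compute both reduced Gröbner bases (unique for the ordering) and check whether they agree.
Buchberger on the first generating set:
f_1 = -5a + 2b + 3, LT = a.
f_2 = -3ab + b + 2, LT = ab.

S(f_1,f_2): lcm = ab. S = -\tfrac{2}{5}b^{2} - \tfrac{4}{15}b + \tfrac{2}{3}.
  reduce S modulo (f_1, f_2):
  remainder -\tfrac{2}{5}b^{2} - \tfrac{4}{15}b + \tfrac{2}{3} ≠ 0; add g_3 = -\tfrac{2}{5}b^{2} - \tfrac{4}{15}b + \tfrac{2}{3} to the basis.

The other S-polynomials (S(f_1,g_3), S(f_2,g_3)) all reduce to 0 modulo the current basis, so we have a Gröbner basis.
Inter-reduce: drop elements whose leading term is divisible by another's, tail-reduce, and make monic.
Reduced Gröbner basis: {b^{2} + \tfrac{2}{3}b - \tfrac{5}{3}, a - \tfrac{2}{5}b - \tfrac{3}{5}}.

Buchberger on the second generating set:
h_1 = -24ab + 35a - 6b - 2, LT = ab.
h_2 = -15a + 6b + 9, LT = a.

S(h_1,h_2): lcm = ab. S = \tfrac{2}{5}b^{2} - \tfrac{35}{24}a + \tfrac{17}{20}b + \tfrac{1}{12}.
  reduce S modulo (h_1, h_2):
  remainder \tfrac{2}{5}b^{2} + \tfrac{4}{15}b - \tfrac{19}{24} ≠ 0; add k_3 = \tfrac{2}{5}b^{2} + \tfrac{4}{15}b - \tfrac{19}{24} to the basis.

The other S-polynomials (S(h_1,k_3), S(h_2,k_3)) all reduce to 0 modulo the current basis, so we have a Gröbner basis.
Inter-reduce: drop elements whose leading term is divisible by another's, tail-reduce, and make monic.
Reduced Gröbner basis: {b^{2} + \tfrac{2}{3}b - \tfrac{95}{48}, a - \tfrac{2}{5}b - \tfrac{3}{5}}.

The bases are distinct; the ideals are different.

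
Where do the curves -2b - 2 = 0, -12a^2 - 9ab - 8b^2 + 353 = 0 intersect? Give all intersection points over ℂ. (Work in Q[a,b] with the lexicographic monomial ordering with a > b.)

{(-5, -1), (23/4, -1)}

Compute a lex Gröbner basis by Buchberger's algorithm.
f_1 = -2b - 2, LT = b.
f_2 = -12a^2 - 9ab - 8b^2 + 353, LT = a^2.

The S-polynomials (S(f_1,f_2)) all reduce to 0 modulo the current basis, so we have a Gröbner basis.
Inter-reduce: drop elements whose leading term is divisible by another's, tail-reduce, and make monic.
Reduced Gröbner basis: {a^2 - 3/4a - 115/4, b + 1}.

Elimination: the polynomial b + 1 lies in the elimination ideal for b, so b ∈ {-1}. For each such b, the remaining basis elements (now univariate) give the rest of the solution.
  b = -1: the earlier basis element becomes a^2 - 3/4a - 115/4 = 0, giving a = -5, 23/4 — points (-5, -1), (23/4, -1).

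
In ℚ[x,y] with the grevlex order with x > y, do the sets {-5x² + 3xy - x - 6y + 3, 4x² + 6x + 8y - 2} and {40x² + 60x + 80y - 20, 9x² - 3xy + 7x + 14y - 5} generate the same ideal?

Since reduced Gröbner bases are canonical representatives of ideals under a given ordering, it suffices to compute and compare them.
Buchberger on the first generating set:
f_1 = -5x² + 3xy - x - 6y + 3, LT = x².
f_2 = 4x² + 6x + 8y - 2, LT = x².

S(f_1,f_2): lcm = x². S = -⅗xy - 13/10x - ⅘y - 1/10.
  reduce S modulo (f_1, f_2):
  remainder -⅗xy - 13/10x - ⅘y - 1/10 ≠ 0; add g_3 = -⅗xy - 13/10x - ⅘y - 1/10 to the basis.

S(f_1,g_3): lcm = x²y. S = -⅗xy² - 13/6x² - 17/15xy + 6/5y² - ⅙x - ⅗y.
  reduce S modulo (f_1, f_2, g_3):
  remainder 2y² + 49/18x + 65/18y - 10/9 ≠ 0; add g_4 = 2y² + 49/18x + 65/18y - 10/9 to the basis.

The other S-polynomials (S(f_2,g_3), S(f_1,g_4), S(f_2,g_4), S(g_3,g_4)) all reduce to 0 modulo the current basis, so we have a Gröbner basis.
Inter-reduce: drop elements whose leading term is divisible by another's, tail-reduce, and make monic.
Reduced Gröbner basis: {x² + 3/2x + 2y - ½, xy + 13/6x + 4/3y + ⅙, y² + 49/36x + 65/36y - 5/9}.

Buchberger on the second generating set:
h_1 = 40x² + 60x + 80y - 20, LT = x².
h_2 = 9x² - 3xy + 7x + 14y - 5, LT = x².

S(h_1,h_2): lcm = x². S = ⅓xy + 13/18x + 4/9y + 1/18.
  reduce S modulo (h_1, h_2):
  remainder ⅓xy + 13/18x + 4/9y + 1/18 ≠ 0; add k_3 = ⅓xy + 13/18x + 4/9y + 1/18 to the basis.

S(h_1,k_3): lcm = x²y. S = -13/6x² + ⅙xy + 2y² - ⅙x - ½y.
  reduce S modulo (h_1, h_2, k_3):
  remainder 2y² + 49/18x + 65/18y - 10/9 ≠ 0; add k_4 = 2y² + 49/18x + 65/18y - 10/9 to the basis.

The other S-polynomials (S(h_2,k_3), S(h_1,k_4), S(h_2,k_4), S(k_3,k_4)) all reduce to 0 modulo the current basis, so we have a Gröbner basis.
Inter-reduce: drop elements whose leading term is divisible by another's, tail-reduce, and make monic.
Reduced Gröbner basis: {x² + 3/2x + 2y - ½, xy + 13/6x + 4/3y + ⅙, y² + 49/36x + 65/36y - 5/9}.

These coincide, so the ideals are equal.

Yes, the ideals are equal.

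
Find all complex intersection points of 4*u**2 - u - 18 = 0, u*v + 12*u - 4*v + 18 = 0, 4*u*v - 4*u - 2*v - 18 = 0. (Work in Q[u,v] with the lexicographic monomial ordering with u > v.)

Compute a lex Gröbner basis by Buchberger's algorithm.
f_1 = 4*u**2 - u - 18, LT = u**2.
f_2 = u*v + 12*u - 4*v + 18, LT = u*v.
f_3 = 4*u*v - 4*u - 2*v - 18, LT = u*v.

S(f_1,f_2): lcm = u**2*v. S = -12*u**2 + 15/4*u*v - 18*u - 9/2*v.
  leading term u**2: subtract (-3)·f_1 from -12*u**2 + 15/4*u*v - 18*u - 9/2*v → 15/4*u*v - 21*u - 9/2*v - 54
  leading term u*v: subtract (15/4)·f_2 from 15/4*u*v - 21*u - 9/2*v - 54 → -66*u + 21/2*v - 243/2
  leading term u: no divisor's leading term divides it; move -66*u to the remainder.
  leading term v: no divisor's leading term divides it; move 21/2*v to the remainder.
  leading term 1: no divisor's leading term divides it; move -243/2 to the remainder.
  remainder -66*u + 21/2*v - 243/2 ≠ 0; add h_4 = -66*u + 21/2*v - 243/2 to the basis.

S(f_1,f_3): lcm = u**2*v. S = u**2 + 1/4*u*v + 9/2*u - 9/2*v.
  leading term u**2: subtract (1/4)·f_1 from u**2 + 1/4*u*v + 9/2*u - 9/2*v → 1/4*u*v + 19/4*u - 9/2*v + 9/2
  leading term u*v: subtract (1/4)·f_2 from 1/4*u*v + 19/4*u - 9/2*v + 9/2 → 7/4*u - 7/2*v
  leading term u: subtract (-7/264)·h_4 from 7/4*u - 7/2*v → -567/176*v - 567/176
  leading term v: no divisor's leading term divides it; move -567/176*v to the remainder.
  leading term 1: no divisor's leading term divides it; move -567/176 to the remainder.
  remainder -567/176*v - 567/176 ≠ 0; add h_5 = -567/176*v - 567/176 to the basis.

The other S-polynomials (S(f_2,f_3), S(f_1,h_4), S(f_2,h_4), S(f_3,h_4), S(f_1,h_5), S(f_2,h_5), S(f_3,h_5), S(h_4,h_5)) all reduce to 0 modulo the current basis, so we have a Gröbner basis.
Inter-reduce: drop elements whose leading term is divisible by another's, tail-reduce, and make monic.
Reduced Gröbner basis: {u + 2, v + 1}.

The lex basis is triangular: the last element involves only v. Solving v + 1 = 0 gives v ∈ {-1}; substituting each value into the earlier elements determines the remaining variables.
  v = -1: the earlier basis element becomes u + 2 = 0, giving u = -2 — point (-2, -1).
Check: every point annihilates each of the original generators.

{(-2, -1)}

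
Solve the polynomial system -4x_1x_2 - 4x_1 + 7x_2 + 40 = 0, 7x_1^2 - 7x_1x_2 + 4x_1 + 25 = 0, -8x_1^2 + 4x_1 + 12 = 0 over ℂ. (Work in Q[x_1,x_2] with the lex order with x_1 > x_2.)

Compute a lex Gröbner basis by Buchberger's algorithm.
f_1 = -4x_1x_2 - 4x_1 + 7x_2 + 40, LT = x_1x_2.
f_2 = 7x_1^2 - 7x_1x_2 + 4x_1 + 25, LT = x_1^2.
f_3 = -8x_1^2 + 4x_1 + 12, LT = x_1^2.

S(f_1,f_2): lcm = x_1^2x_2. S = x_1^2 + x_1x_2^2 - 65/28x_1x_2 - 10x_1 - 25/7x_2.
  leading term x_1^2: subtract (1/7)·f_2 from x_1^2 + x_1x_2^2 - 65/28x_1x_2 - 10x_1 - 25/7x_2 → x_1x_2^2 - 37/28x_1x_2 - 74/7x_1 - 25/7x_2 - 25/7
  leading term x_1x_2^2: subtract (-1/4x_2)·f_1 from x_1x_2^2 - 37/28x_1x_2 - 74/7x_1 - 25/7x_2 - 25/7 → -65/28x_1x_2 - 74/7x_1 + 7/4x_2^2 + 45/7x_2 - 25/7
  leading term x_1x_2: subtract (65/112)·f_1 from -65/28x_1x_2 - 74/7x_1 + 7/4x_2^2 + 45/7x_2 - 25/7 → -33/4x_1 + 7/4x_2^2 + 265/112x_2 - 375/14
  leading term x_1: no divisor's leading term divides it; move -33/4x_1 to the remainder.
  leading term x_2^2: no divisor's leading term divides it; move 7/4x_2^2 to the remainder.
  leading term x_2: no divisor's leading term divides it; move 265/112x_2 to the remainder.
  leading term 1: no divisor's leading term divides it; move -375/14 to the remainder.
  remainder -33/4x_1 + 7/4x_2^2 + 265/112x_2 - 375/14 ≠ 0; add h_4 = -33/4x_1 + 7/4x_2^2 + 265/112x_2 - 375/14 to the basis.

S(f_1,f_3): lcm = x_1^2x_2. S = x_1^2 - 5/4x_1x_2 - 10x_1 + 3/2x_2.
  leading term x_1^2: subtract (1/7)·f_2 from x_1^2 - 5/4x_1x_2 - 10x_1 + 3/2x_2 → -1/4x_1x_2 - 74/7x_1 + 3/2x_2 - 25/7
  leading term x_1x_2: subtract (1/16)·f_1 from -1/4x_1x_2 - 74/7x_1 + 3/2x_2 - 25/7 → -289/28x_1 + 17/16x_2 - 85/14
  leading term x_1: subtract (289/231)·h_4 from -289/28x_1 + 17/16x_2 - 85/14 → -289/132x_2^2 - 6137/3234x_2 + 14790/539
  leading term x_2^2: no divisor's leading term divides it; move -289/132x_2^2 to the remainder.
  leading term x_2: no divisor's leading term divides it; move -6137/3234x_2 to the remainder.
  leading term 1: no divisor's leading term divides it; move 14790/539 to the remainder.
  remainder -289/132x_2^2 - 6137/3234x_2 + 14790/539 ≠ 0; add h_5 = -289/132x_2^2 - 6137/3234x_2 + 14790/539 to the basis.

S(f_2,f_3): lcm = x_1^2. S = -x_1x_2 + 15/14x_1 + 71/14.
  leading term x_1x_2: subtract (1/4)·f_1 from -x_1x_2 + 15/14x_1 + 71/14 → 29/14x_1 - 7/4x_2 - 69/14
  leading term x_1: subtract (-58/231)·h_4 from 29/14x_1 - 7/4x_2 - 69/14 → 29/66x_2^2 - 14953/12936x_2 - 12563/1078
  leading term x_2^2: subtract (-58/289)·h_5 from 29/66x_2^2 - 14953/12936x_2 - 12563/1078 → -209/136x_2 - 209/34
  leading term x_2: no divisor's leading term divides it; move -209/136x_2 to the remainder.
  leading term 1: no divisor's leading term divides it; move -209/34 to the remainder.
  remainder -209/136x_2 - 209/34 ≠ 0; add h_6 = -209/136x_2 - 209/34 to the basis.

The other S-polynomials (S(f_1,h_4), S(f_2,h_4), S(f_3,h_4), S(f_1,h_5), S(f_2,h_5), S(f_3,h_5), S(h_4,h_5), S(f_1,h_6), S(f_2,h_6), S(f_3,h_6), S(h_4,h_6), S(h_5,h_6)) all reduce to 0 modulo the current basis, so we have a Gröbner basis.
Inter-reduce: drop elements whose leading term is divisible by another's, tail-reduce, and make monic.
Reduced Gröbner basis: {x_1 + 1, x_2 + 4}.

From the last basis element, x_2 + 4 = 0, so x_2 takes values in {-4}. Each choice, substituted upward through the basis, yields the corresponding point(s) of the solution set.
  x_2 = -4: the earlier basis element becomes x_1 + 1 = 0, giving x_1 = -1 — point (-1, -4).
Substituting each solution back into the original system confirms all equations vanish.

{(-1, -4)}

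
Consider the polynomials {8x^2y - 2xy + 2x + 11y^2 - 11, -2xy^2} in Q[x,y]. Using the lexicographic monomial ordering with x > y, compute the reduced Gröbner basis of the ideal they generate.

f_1 = 8x^2y - 2xy + 2x + 11y^2 - 11, LT = x^2y.
f_2 = -2xy^2, LT = xy^2.

S(f_1,f_2): lcm = x^2y^2. S = -1/4xy^2 + 1/4xy + 11/8y^3 - 11/8y.
  leading term xy^2: subtract (1/8)·f_2 from -1/4xy^2 + 1/4xy + 11/8y^3 - 11/8y → 1/4xy + 11/8y^3 - 11/8y
  leading term xy: no divisor's leading term divides it; move 1/4xy to the remainder.
  leading term y^3: no divisor's leading term divides it; move 11/8y^3 to the remainder.
  leading term y: no divisor's leading term divides it; move -11/8y to the remainder.
  remainder 1/4xy + 11/8y^3 - 11/8y ≠ 0; add g_3 = 1/4xy + 11/8y^3 - 11/8y to the basis.

S(f_1,g_3): lcm = x^2y. S = -11/2xy^3 + 21/4xy + 1/4x + 11/8y^2 - 11/8.
  leading term xy^3: subtract (11/4y)·f_2 from -11/2xy^3 + 21/4xy + 1/4x + 11/8y^2 - 11/8 → 21/4xy + 1/4x + 11/8y^2 - 11/8
  leading term xy: subtract (21)·g_3 from 21/4xy + 1/4x + 11/8y^2 - 11/8 → 1/4x - 231/8y^3 + 11/8y^2 + 231/8y - 11/8
  leading term x: no divisor's leading term divides it; move 1/4x to the remainder.
  leading term y^3: no divisor's leading term divides it; move -231/8y^3 to the remainder.
  leading term y^2: no divisor's leading term divides it; move 11/8y^2 to the remainder.
  leading term y: no divisor's leading term divides it; move 231/8y to the remainder.
  leading term 1: no divisor's leading term divides it; move -11/8 to the remainder.
  remainder 1/4x - 231/8y^3 + 11/8y^2 + 231/8y - 11/8 ≠ 0; add g_4 = 1/4x - 231/8y^3 + 11/8y^2 + 231/8y - 11/8 to the basis.

S(f_2,g_3): lcm = xy^2. S = -11/2y^4 + 11/2y^2.
  leading term y^4: no divisor's leading term divides it; move -11/2y^4 to the remainder.
  leading term y^2: no divisor's leading term divides it; move 11/2y^2 to the remainder.
  remainder -11/2y^4 + 11/2y^2 ≠ 0; add g_5 = -11/2y^4 + 11/2y^2 to the basis.

The other S-polynomials (S(f_1,g_4), S(f_2,g_4), S(g_3,g_4), S(f_1,g_5), S(f_2,g_5), S(g_3,g_5), S(g_4,g_5)) all reduce to 0 modulo the current basis, so we have a Gröbner basis.
Inter-reduce: drop elements whose leading term is divisible by another's, tail-reduce, and make monic.

G = {x - 231/2y^3 + 11/2y^2 + 231/2y - 11/2, y^4 - y^2}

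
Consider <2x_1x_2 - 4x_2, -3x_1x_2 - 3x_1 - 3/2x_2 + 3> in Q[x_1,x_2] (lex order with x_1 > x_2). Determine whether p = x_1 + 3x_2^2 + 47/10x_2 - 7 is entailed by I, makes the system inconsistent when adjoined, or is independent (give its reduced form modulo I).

Adjoining x_1 + 3x_2^2 + 47/10x_2 - 7 makes the ideal the whole ring: the system is inconsistent.

First compute the reduced Gröbner basis of I by Buchberger's algorithm.
f_1 = 2x_1x_2 - 4x_2, LT = x_1x_2.
f_2 = -3x_1x_2 - 3x_1 - 3/2x_2 + 3, LT = x_1x_2.

S(f_1,f_2): lcm = x_1x_2. S = -x_1 - 5/2x_2 + 1.
  reduce S modulo (f_1, f_2):
  remainder -x_1 - 5/2x_2 + 1 ≠ 0; add h_3 = -x_1 - 5/2x_2 + 1 to the basis.

S(f_1,h_3): lcm = x_1x_2. S = -5/2x_2^2 - x_2.
  reduce S modulo (f_1, f_2, h_3):
  remainder -5/2x_2^2 - x_2 ≠ 0; add h_4 = -5/2x_2^2 - x_2 to the basis.

The other S-polynomials (S(f_2,h_3), S(f_1,h_4), S(f_2,h_4), S(h_3,h_4)) all reduce to 0 modulo the current basis, so we have a Gröbner basis.
Inter-reduce: drop elements whose leading term is divisible by another's, tail-reduce, and make monic.
Reduced Gröbner basis: {x_1 + 5/2x_2 - 1, x_2^2 + 2/5x_2}.
Label its elements g_1 = x_1 + 5/2x_2 - 1, g_2 = x_2^2 + 2/5x_2.

Reduce p = x_1 + 3x_2^2 + 47/10x_2 - 7 modulo G:
  leading term x_1: subtract (1)·g_1 from x_1 + 3x_2^2 + 47/10x_2 - 7 → 3x_2^2 + 11/5x_2 - 6
  leading term x_2^2: subtract (3)·g_2 from 3x_2^2 + 11/5x_2 - 6 → x_2 - 6
  leading term x_2: no divisor's leading term divides it; move x_2 to the remainder.
  leading term 1: no divisor's leading term divides it; move -6 to the remainder.
  normal form = x_2 - 6.
The normal form is nonzero, so p ∉ I. Since p minus its normal form lies in I, I + (p) = I + (r) where r = x_2 - 6; decide whether this ideal is the whole ring.
Run Buchberger on G together with r (pairs among the g_i already reduce to 0 since G is a Gröbner basis):
g_1 = x_1 + 5/2x_2 - 1, LT = x_1.
g_2 = x_2^2 + 2/5x_2, LT = x_2^2.
r = x_2 - 6, LT = x_2.

S(g_2,r): lcm = x_2^2. S = 32/5x_2.
  reduce S modulo (g_1, g_2, r):
  remainder 192/5 ≠ 0; add m_4 = 192/5 to the basis.

The other S-polynomials (S(g_1,g_2), S(g_1,r), S(g_1,m_4), S(g_2,m_4), S(r,m_4)) all reduce to 0 modulo the current basis, so we have a Gröbner basis.
Inter-reduce: drop elements whose leading term is divisible by another's, tail-reduce, and make monic.
Reduced Gröbner basis: {1}.
The reduced Gröbner basis of I + (p) is {1}: the ideal is the whole ring, so the enlarged system has no common solution — adjoining p is inconsistent.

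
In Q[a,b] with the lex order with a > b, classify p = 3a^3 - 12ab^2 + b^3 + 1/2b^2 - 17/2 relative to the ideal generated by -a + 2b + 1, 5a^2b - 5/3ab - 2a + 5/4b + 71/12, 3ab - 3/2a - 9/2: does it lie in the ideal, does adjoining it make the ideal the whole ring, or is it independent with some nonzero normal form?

3a^3 - 12ab^2 + b^3 + 1/2b^2 - 17/2 lies in I (it reduces to 0).

First compute the reduced Gröbner basis of I by Buchberger's algorithm.
f_1 = -a + 2b + 1, LT = a.
f_2 = 5a^2b - 5/3ab - 2a + 5/4b + 71/12, LT = a^2b.
f_3 = 3ab - 3/2a - 9/2, LT = ab.

S(f_1,f_2): lcm = a^2b. S = -2ab^2 - 2/3ab + 2/5a - 1/4b - 71/60.
  leading term ab^2: subtract (2b^2)·f_1 from -2ab^2 - 2/3ab + 2/5a - 1/4b - 71/60 → -2/3ab + 2/5a - 4b^3 - 2b^2 - 1/4b - 71/60
  leading term ab: subtract (2/3b)·f_1 from -2/3ab + 2/5a - 4b^3 - 2b^2 - 1/4b - 71/60 → 2/5a - 4b^3 - 10/3b^2 - 11/12b - 71/60
  leading term a: subtract (-2/5)·f_1 from 2/5a - 4b^3 - 10/3b^2 - 11/12b - 71/60 → -4b^3 - 10/3b^2 - 7/60b - 47/60
  leading term b^3: no divisor's leading term divides it; move -4b^3 to the remainder.
  leading term b^2: no divisor's leading term divides it; move -10/3b^2 to the remainder.
  leading term b: no divisor's leading term divides it; move -7/60b to the remainder.
  leading term 1: no divisor's leading term divides it; move -47/60 to the remainder.
  remainder -4b^3 - 10/3b^2 - 7/60b - 47/60 ≠ 0; add h_4 = -4b^3 - 10/3b^2 - 7/60b - 47/60 to the basis.

S(f_1,f_3): lcm = ab. S = 1/2a - 2b^2 - b + 3/2.
  leading term a: subtract (-1/2)·f_1 from 1/2a - 2b^2 - b + 3/2 → -2b^2 + 2
  leading term b^2: no divisor's leading term divides it; move -2b^2 to the remainder.
  leading term 1: no divisor's leading term divides it; move 2 to the remainder.
  remainder -2b^2 + 2 ≠ 0; add h_5 = -2b^2 + 2 to the basis.

S(f_2,f_3): lcm = a^2b. S = 1/2a^2 - 1/3ab + 11/10a + 1/4b + 71/60.
  leading term a^2: subtract (-1/2a)·f_1 from 1/2a^2 - 1/3ab + 11/10a + 1/4b + 71/60 → 2/3ab + 8/5a + 1/4b + 71/60
  leading term ab: subtract (-2/3b)·f_1 from 2/3ab + 8/5a + 1/4b + 71/60 → 8/5a + 4/3b^2 + 11/12b + 71/60
  leading term a: subtract (-8/5)·f_1 from 8/5a + 4/3b^2 + 11/12b + 71/60 → 4/3b^2 + 247/60b + 167/60
  leading term b^2: subtract (-2/3)·h_5 from 4/3b^2 + 247/60b + 167/60 → 247/60b + 247/60
  leading term b: no divisor's leading term divides it; move 247/60b to the remainder.
  leading term 1: no divisor's leading term divides it; move 247/60 to the remainder.
  remainder 247/60b + 247/60 ≠ 0; add h_6 = 247/60b + 247/60 to the basis.

The other S-polynomials (S(f_1,h_4), S(f_2,h_4), S(f_3,h_4), S(f_1,h_5), S(f_2,h_5), S(f_3,h_5), S(h_4,h_5), S(f_1,h_6), S(f_2,h_6), S(f_3,h_6), S(h_4,h_6), S(h_5,h_6)) all reduce to 0 modulo the current basis, so we have a Gröbner basis.
Inter-reduce: drop elements whose leading term is divisible by another's, tail-reduce, and make monic.
Reduced Gröbner basis: {a + 1, b + 1}.
Label its elements g_1 = a + 1, g_2 = b + 1.

Reduce p = 3a^3 - 12ab^2 + b^3 + 1/2b^2 - 17/2 modulo G:
  leading term a^3: subtract (3a^2)·g_1 from 3a^3 - 12ab^2 + b^3 + 1/2b^2 - 17/2 → -3a^2 - 12ab^2 + b^3 + 1/2b^2 - 17/2
  leading term a^2: subtract (-3a)·g_1 from -3a^2 - 12ab^2 + b^3 + 1/2b^2 - 17/2 → -12ab^2 + 3a + b^3 + 1/2b^2 - 17/2
  leading term ab^2: subtract (-12b^2)·g_1 from -12ab^2 + 3a + b^3 + 1/2b^2 - 17/2 → 3a + b^3 + 25/2b^2 - 17/2
  leading term a: subtract (3)·g_1 from 3a + b^3 + 25/2b^2 - 17/2 → b^3 + 25/2b^2 - 23/2
  leading term b^3: subtract (b^2)·g_2 from b^3 + 25/2b^2 - 23/2 → 23/2b^2 - 23/2
  leading term b^2: subtract (23/2b)·g_2 from 23/2b^2 - 23/2 → -23/2b - 23/2
  leading term b: subtract (-23/2)·g_2 from -23/2b - 23/2 → 0
  normal form = 0.
Since the normal form is 0, p ∈ I.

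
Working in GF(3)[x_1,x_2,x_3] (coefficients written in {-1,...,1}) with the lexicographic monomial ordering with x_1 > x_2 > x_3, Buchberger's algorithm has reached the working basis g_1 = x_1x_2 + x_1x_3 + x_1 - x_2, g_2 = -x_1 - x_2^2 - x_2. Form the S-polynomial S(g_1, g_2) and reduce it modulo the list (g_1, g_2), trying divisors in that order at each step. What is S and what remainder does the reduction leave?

S(g_1, g_2) = x_1x_3 + x_1 - x_2^3 - x_2^2 - x_2; remainder on division = -x_2^3 - x_2^2x_3 + x_2^2 - x_2x_3 + x_2.

lcm(LM(g_1), LM(g_2)) = x_1x_2.
S = (lcm/LT(g_1))·g_1 − (lcm/LT(g_2))·g_2 = x_1x_3 + x_1 - x_2^3 - x_2^2 - x_2.
Reduce S modulo (g_1, g_2) in that order:
  leading term x_1x_3: subtract (-x_3)·g_2 from x_1x_3 + x_1 - x_2^3 - x_2^2 - x_2 → x_1 - x_2^3 - x_2^2x_3 - x_2^2 - x_2x_3 - x_2
  leading term x_1: subtract (-1)·g_2 from x_1 - x_2^3 - x_2^2x_3 - x_2^2 - x_2x_3 - x_2 → -x_2^3 - x_2^2x_3 + x_2^2 - x_2x_3 + x_2
  leading term x_2^3: no divisor's leading term divides it; move -x_2^3 to the remainder.
  leading term x_2^2x_3: no divisor's leading term divides it; move -x_2^2x_3 to the remainder.
  leading term x_2^2: no divisor's leading term divides it; move x_2^2 to the remainder.
  leading term x_2x_3: no divisor's leading term divides it; move -x_2x_3 to the remainder.
  leading term x_2: no divisor's leading term divides it; move x_2 to the remainder.
The remainder -x_2^3 - x_2^2x_3 + x_2^2 - x_2x_3 + x_2 is nonzero, so it would be added as the next basis element.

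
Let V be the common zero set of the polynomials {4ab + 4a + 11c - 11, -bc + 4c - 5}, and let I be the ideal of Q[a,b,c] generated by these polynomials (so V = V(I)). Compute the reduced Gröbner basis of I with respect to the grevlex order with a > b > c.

G = {ab + a + 11/4c - 11/4, ac + 11/20c^2 - a - 11/20c, bc - 4c + 5}

Buchberger's algorithm terminates because the ascending chain of leading-term ideals stabilizes.

f_1 = 4ab + 4a + 11c - 11, LT = ab.
f_2 = -bc + 4c - 5, LT = bc.

S(f_1,f_2): lcm = abc. S = 5ac + 11/4c^2 - 5a - 11/4c.
  leading term ac: no divisor's leading term divides it; move 5ac to the remainder.
  leading term c^2: no divisor's leading term divides it; move 11/4c^2 to the remainder.
  leading term a: no divisor's leading term divides it; move -5a to the remainder.
  leading term c: no divisor's leading term divides it; move -11/4c to the remainder.
  remainder 5ac + 11/4c^2 - 5a - 11/4c ≠ 0; add g_3 = 5ac + 11/4c^2 - 5a - 11/4c to the basis.

The other S-polynomials (S(f_1,g_3), S(f_2,g_3)) all reduce to 0 modulo the current basis, so we have a Gröbner basis.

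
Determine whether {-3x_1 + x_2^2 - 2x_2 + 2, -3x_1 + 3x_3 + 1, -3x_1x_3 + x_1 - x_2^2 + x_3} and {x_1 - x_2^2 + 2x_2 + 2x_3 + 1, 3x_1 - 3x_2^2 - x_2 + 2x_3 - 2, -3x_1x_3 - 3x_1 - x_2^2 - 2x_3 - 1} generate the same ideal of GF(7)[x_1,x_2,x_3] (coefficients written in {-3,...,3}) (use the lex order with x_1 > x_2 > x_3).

Since reduced Gröbner bases are canonical representatives of ideals under a given ordering, it suffices to compute and compare them.
Buchberger on the first generating set:
f_1 = -3x_1 + x_2^2 - 2x_2 + 2, LT = x_1.
f_2 = -3x_1 + 3x_3 + 1, LT = x_1.
f_3 = -3x_1x_3 + x_1 - x_2^2 + x_3, LT = x_1x_3.

S(f_1,f_2): lcm = x_1. S = 2x_2^2 + 3x_2 + x_3 + 2.
  reduce S modulo (f_1, f_2, f_3):
  remainder 2x_2^2 + 3x_2 + x_3 + 2 ≠ 0; add g_4 = 2x_2^2 + 3x_2 + x_3 + 2 to the basis.

S(f_1,f_3): lcm = x_1x_3. S = -2x_1 + 2x_2^2x_3 + 2x_2^2 + 3x_2x_3 + 2x_3.
  reduce S modulo (f_1, f_2, f_3, g_4):
  remainder -3x_2 - x_3^2 - 3x_3 + 2 ≠ 0; add g_5 = -3x_2 - x_3^2 - 3x_3 + 2 to the basis.

S(g_4,g_5): lcm = x_2^2. S = 2x_2x_3^2 - x_2x_3 + x_2 - 3x_3 + 1.
  reduce S modulo (f_1, f_2, f_3, g_4, g_5):
  remainder -3x_3^4 + 3x_3^3 + 2x_3^2 - 3 ≠ 0; add g_6 = -3x_3^4 + 3x_3^3 + 2x_3^2 - 3 to the basis.

The other S-polynomials (S(f_2,f_3), S(f_1,g_4), S(f_2,g_4), S(f_3,g_4), S(f_1,g_5), S(f_2,g_5), S(f_3,g_5), S(f_1,g_6), S(f_2,g_6), S(f_3,g_6), S(g_4,g_6), S(g_5,g_6)) all reduce to 0 modulo the current basis, so we have a Gröbner basis.
Inter-reduce: drop elements whose leading term is divisible by another's, tail-reduce, and make monic.
Reduced Gröbner basis: {x_1 - x_3 + 2, x_2 - 2x_3^2 + x_3 - 3, x_3^4 - x_3^3 - 3x_3^2 + 1}.

Buchberger on the second generating set:
h_1 = x_1 - x_2^2 + 2x_2 + 2x_3 + 1, LT = x_1.
h_2 = 3x_1 - 3x_2^2 - x_2 + 2x_3 - 2, LT = x_1.
h_3 = -3x_1x_3 - 3x_1 - x_2^2 - 2x_3 - 1, LT = x_1x_3.

S(h_1,h_2): lcm = x_1. S = -x_3 - 3.
  reduce S modulo (h_1, h_2, h_3):
  remainder -x_3 - 3 ≠ 0; add k_4 = -x_3 - 3 to the basis.

S(h_1,h_3): lcm = x_1x_3. S = -x_1 - x_2^2x_3 + 2x_2^2 + 2x_2x_3 + 2x_3^2 - 2x_3 + 2.
  reduce S modulo (h_1, h_2, h_3, k_4):
  remainder -3x_2^2 + 3x_2 ≠ 0; add k_5 = -3x_2^2 + 3x_2 to the basis.

The other S-polynomials (S(h_2,h_3), S(h_1,k_4), S(h_2,k_4), S(h_3,k_4), S(h_1,k_5), S(h_2,k_5), S(h_3,k_5), S(k_4,k_5)) all reduce to 0 modulo the current basis, so we have a Gröbner basis.
Inter-reduce: drop elements whose leading term is divisible by another's, tail-reduce, and make monic.
Reduced Gröbner basis: {x_1 + x_2 + 2, x_2^2 - x_2, x_3 + 3}.

The bases are distinct; the ideals are different.

No, the ideals differ.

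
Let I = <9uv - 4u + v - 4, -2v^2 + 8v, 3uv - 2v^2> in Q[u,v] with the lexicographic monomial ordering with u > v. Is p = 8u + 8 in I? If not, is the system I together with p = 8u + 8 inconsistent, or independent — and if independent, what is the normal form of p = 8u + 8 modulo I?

8u + 8 lies in I (it reduces to 0).

First compute the reduced Gröbner basis of I by Buchberger's algorithm.
f_1 = 9uv - 4u + v - 4, LT = uv.
f_2 = -2v^2 + 8v, LT = v^2.
f_3 = 3uv - 2v^2, LT = uv.

S(f_1,f_2): lcm = uv^2. S = 32/9uv + 1/9v^2 - 4/9v.
  leading term uv: subtract (32/81)·f_1 from 32/9uv + 1/9v^2 - 4/9v → 128/81u + 1/9v^2 - 68/81v + 128/81
  leading term u: no divisor's leading term divides it; move 128/81u to the remainder.
  leading term v^2: subtract (-1/18)·f_2 from 1/9v^2 - 68/81v + 128/81 → -32/81v + 128/81
  leading term v: no divisor's leading term divides it; move -32/81v to the remainder.
  leading term 1: no divisor's leading term divides it; move 128/81 to the remainder.
  remainder 128/81u - 32/81v + 128/81 ≠ 0; add h_4 = 128/81u - 32/81v + 128/81 to the basis.

S(f_1,f_3): lcm = uv. S = -4/9u + 2/3v^2 + 1/9v - 4/9.
  leading term u: subtract (-9/32)·h_4 from -4/9u + 2/3v^2 + 1/9v - 4/9 → 2/3v^2
  leading term v^2: subtract (-1/3)·f_2 from 2/3v^2 → 8/3v
  leading term v: no divisor's leading term divides it; move 8/3v to the remainder.
  remainder 8/3v ≠ 0; add h_5 = 8/3v to the basis.

The other S-polynomials (S(f_2,f_3), S(f_1,h_4), S(f_2,h_4), S(f_3,h_4), S(f_1,h_5), S(f_2,h_5), S(f_3,h_5), S(h_4,h_5)) all reduce to 0 modulo the current basis, so we have a Gröbner basis.
Inter-reduce: drop elements whose leading term is divisible by another's, tail-reduce, and make monic.
Reduced Gröbner basis: {u + 1, v}.
Label its elements g_1 = u + 1, g_2 = v.

Reduce p = 8u + 8 modulo G:
  leading term u: subtract (8)·g_1 from 8u + 8 → 0
  normal form = 0.
Since the normal form is 0, p ∈ I.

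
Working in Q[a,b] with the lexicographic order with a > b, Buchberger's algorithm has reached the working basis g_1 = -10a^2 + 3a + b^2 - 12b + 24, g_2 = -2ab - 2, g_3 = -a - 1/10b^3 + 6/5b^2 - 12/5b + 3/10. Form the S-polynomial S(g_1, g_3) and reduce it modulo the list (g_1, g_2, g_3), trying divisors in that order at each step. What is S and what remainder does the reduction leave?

S(g_1, g_3) = -1/10ab^3 + 6/5ab^2 - 12/5ab - 1/10b^2 + 6/5b - 12/5; remainder on division = 0.

lcm(LM(g_1), LM(g_3)) = a^2.
S = (lcm/LT(g_1))·g_1 − (lcm/LT(g_3))·g_3 = -1/10ab^3 + 6/5ab^2 - 12/5ab - 1/10b^2 + 6/5b - 12/5.
Reduce S modulo (g_1, g_2, g_3) in that order:
  leading term ab^3: subtract (1/20b^2)·g_2 from -1/10ab^3 + 6/5ab^2 - 12/5ab - 1/10b^2 + 6/5b - 12/5 → 6/5ab^2 - 12/5ab + 6/5b - 12/5
  leading term ab^2: subtract (-3/5b)·g_2 from 6/5ab^2 - 12/5ab + 6/5b - 12/5 → -12/5ab - 12/5
  leading term ab: subtract (6/5)·g_2 from -12/5ab - 12/5 → 0
The remainder is 0, so this S-polynomial contributes no new basis element.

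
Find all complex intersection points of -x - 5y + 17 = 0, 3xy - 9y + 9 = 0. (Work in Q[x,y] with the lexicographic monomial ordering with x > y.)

{(18, -1/5), (2, 3)}

Compute a lex Gröbner basis by Buchberger's algorithm.
f_1 = -x - 5y + 17, LT = x.
f_2 = 3xy - 9y + 9, LT = xy.

S(f_1,f_2): lcm = xy. S = 5y^{2} - 14y - 3.
  leading term y^{2}: no divisor's leading term divides it; move 5y^{2} to the remainder.
  leading term y: no divisor's leading term divides it; move -14y to the remainder.
  leading term 1: no divisor's leading term divides it; move -3 to the remainder.
  remainder 5y^{2} - 14y - 3 ≠ 0; add h_3 = 5y^{2} - 14y - 3 to the basis.

The other S-polynomials (S(f_1,h_3), S(f_2,h_3)) all reduce to 0 modulo the current basis, so we have a Gröbner basis.
Inter-reduce: drop elements whose leading term is divisible by another's, tail-reduce, and make monic.
Reduced Gröbner basis: {x + 5y - 17, y^{2} - \tfrac{14}{5}y - \tfrac{3}{5}}.

A lex Gröbner basis eliminates variables successively. Here y^{2} - \tfrac{14}{5}y - \tfrac{3}{5} depends only on y, with roots {-1/5, 3}; lifting each root through the earlier basis elements recovers the full solutions.
  y = -1/5: the earlier basis element becomes x - 18 = 0, giving x = 18 — point (18, -1/5).
  y = 3: the earlier basis element becomes x - 2 = 0, giving x = 2 — point (2, 3).
Substituting each solution back into the original system confirms all equations vanish.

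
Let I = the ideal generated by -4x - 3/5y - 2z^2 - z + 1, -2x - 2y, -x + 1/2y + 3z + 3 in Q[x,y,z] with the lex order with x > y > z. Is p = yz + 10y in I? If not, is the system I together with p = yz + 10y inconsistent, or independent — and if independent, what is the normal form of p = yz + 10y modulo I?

First compute the reduced Gröbner basis of I by Buchberger's algorithm.
f_1 = -4x - 3/5y - 2z^2 - z + 1, LT = x.
f_2 = -2x - 2y, LT = x.
f_3 = -x + 1/2y + 3z + 3, LT = x.

S(f_1,f_2): lcm = x. S = -17/20y + 1/2z^2 + 1/4z - 1/4.
  leading term y: no divisor's leading term divides it; move -17/20y to the remainder.
  leading term z^2: no divisor's leading term divides it; move 1/2z^2 to the remainder.
  leading term z: no divisor's leading term divides it; move 1/4z to the remainder.
  leading term 1: no divisor's leading term divides it; move -1/4 to the remainder.
  remainder -17/20y + 1/2z^2 + 1/4z - 1/4 ≠ 0; add h_4 = -17/20y + 1/2z^2 + 1/4z - 1/4 to the basis.

S(f_1,f_3): lcm = x. S = 13/20y + 1/2z^2 + 13/4z + 11/4.
  leading term y: subtract (-13/17)·h_4 from 13/20y + 1/2z^2 + 13/4z + 11/4 → 15/17z^2 + 117/34z + 87/34
  leading term z^2: no divisor's leading term divides it; move 15/17z^2 to the remainder.
  leading term z: no divisor's leading term divides it; move 117/34z to the remainder.
  leading term 1: no divisor's leading term divides it; move 87/34 to the remainder.
  remainder 15/17z^2 + 117/34z + 87/34 ≠ 0; add h_5 = 15/17z^2 + 117/34z + 87/34 to the basis.

The other S-polynomials (S(f_2,f_3), S(f_1,h_4), S(f_2,h_4), S(f_3,h_4), S(f_1,h_5), S(f_2,h_5), S(f_3,h_5), S(h_4,h_5)) all reduce to 0 modulo the current basis, so we have a Gröbner basis.
Inter-reduce: drop elements whose leading term is divisible by another's, tail-reduce, and make monic.
Reduced Gröbner basis: {x - 2z - 2, y + 2z + 2, z^2 + 39/10z + 29/10}.
Label its elements g_1 = x - 2z - 2, g_2 = y + 2z + 2, g_3 = z^2 + 39/10z + 29/10.

Reduce p = yz + 10y modulo G:
  leading term yz: subtract (z)·g_2 from yz + 10y → 10y - 2z^2 - 2z
  leading term y: subtract (10)·g_2 from 10y - 2z^2 - 2z → -2z^2 - 22z - 20
  leading term z^2: subtract (-2)·g_3 from -2z^2 - 22z - 20 → -71/5z - 71/5
  leading term z: no divisor's leading term divides it; move -71/5z to the remainder.
  leading term 1: no divisor's leading term divides it; move -71/5 to the remainder.
  normal form = -71/5z - 71/5.
The normal form is nonzero, so p ∉ I. Since p minus its normal form lies in I, I + (p) = I + (r) where r = -71/5z - 71/5; decide whether this ideal is the whole ring.
Run Buchberger on G together with r (pairs among the g_i already reduce to 0 since G is a Gröbner basis):
g_1 = x - 2z - 2, LT = x.
g_2 = y + 2z + 2, LT = y.
g_3 = z^2 + 39/10z + 29/10, LT = z^2.
r = -71/5z - 71/5, LT = z.

The S-polynomials (S(g_1,g_2), S(g_1,g_3), S(g_1,r), S(g_2,g_3), S(g_2,r), S(g_3,r)) all reduce to 0 modulo the current basis, so we have a Gröbner basis.
Inter-reduce: drop elements whose leading term is divisible by another's, tail-reduce, and make monic.
Reduced Gröbner basis: {x, y, z + 1}.
The reduced Gröbner basis of I + (p) is {x, y, z + 1} ≠ {1}, a proper ideal, so the enlarged system stays consistent: p is independent of I, with normal form -71/5z - 71/5.

The remainder on division by a Gröbner basis is unique — it is the normal form.

yz + 10y is independent of I; its normal form modulo I is -71/5z - 71/5.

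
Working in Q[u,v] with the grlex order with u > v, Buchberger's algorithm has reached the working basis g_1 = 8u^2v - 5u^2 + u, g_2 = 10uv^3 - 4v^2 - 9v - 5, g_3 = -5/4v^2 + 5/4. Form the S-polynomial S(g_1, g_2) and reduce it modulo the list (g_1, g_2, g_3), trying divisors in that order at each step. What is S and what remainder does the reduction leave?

lcm(LM(g_1), LM(g_2)) = u^2v^3.
S = (lcm/LT(g_1))·g_1 − (lcm/LT(g_2))·g_2 = -5/8u^2v^2 + 21/40uv^2 + 9/10uv + 1/2u.
Reduce S modulo (g_1, g_2, g_3) in that order:
  leading term u^2v^2: subtract (-5/64v)·g_1 from -5/8u^2v^2 + 21/40uv^2 + 9/10uv + 1/2u → -25/64u^2v + 21/40uv^2 + 313/320uv + 1/2u
  leading term u^2v: subtract (-25/512)·g_1 from -25/64u^2v + 21/40uv^2 + 313/320uv + 1/2u → 21/40uv^2 - 125/512u^2 + 313/320uv + 281/512u
  leading term uv^2: subtract (-21/50u)·g_3 from 21/40uv^2 - 125/512u^2 + 313/320uv + 281/512u → -125/512u^2 + 313/320uv + 2749/2560u
  leading term u^2: no divisor's leading term divides it; move -125/512u^2 to the remainder.
  leading term uv: no divisor's leading term divides it; move 313/320uv to the remainder.
  leading term u: no divisor's leading term divides it; move 2749/2560u to the remainder.
The remainder -125/512u^2 + 313/320uv + 2749/2560u is nonzero, so it would be added as the next basis element.

S(g_1, g_2) = -5/8u^2v^2 + 21/40uv^2 + 9/10uv + 1/2u; remainder on division = -125/512u^2 + 313/320uv + 2749/2560u.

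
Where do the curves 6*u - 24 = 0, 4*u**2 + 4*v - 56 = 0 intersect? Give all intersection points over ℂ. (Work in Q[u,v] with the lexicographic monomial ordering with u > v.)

Compute a lex Gröbner basis by Buchberger's algorithm.
f_1 = 6*u - 24, LT = u.
f_2 = 4*u**2 + 4*v - 56, LT = u**2.

S(f_1,f_2): lcm = u**2. S = -4*u - v + 14.
  leading term u: subtract (-2/3)·f_1 from -4*u - v + 14 → -v - 2
  leading term v: no divisor's leading term divides it; move -v to the remainder.
  leading term 1: no divisor's leading term divides it; move -2 to the remainder.
  remainder -v - 2 ≠ 0; add h_3 = -v - 2 to the basis.

S(f_1,h_3): leading monomials are coprime, so the S-polynomial reduces to 0 (Buchberger's first criterion).
S(f_2,h_3): leading monomials are coprime, so the S-polynomial reduces to 0 (Buchberger's first criterion).
Every S-polynomial of the final basis reduces to 0, so we have a Gröbner basis.
Inter-reduce: drop elements whose leading term is divisible by another's, tail-reduce, and make monic.
Reduced Gröbner basis: {u - 4, v + 2}.

From the last basis element, v + 2 = 0, so v takes values in {-2}. Each choice, substituted upward through the basis, yields the corresponding point(s) of the solution set.
  v = -2: the earlier basis element becomes u - 4 = 0, giving u = 4 — point (4, -2).
Each listed point satisfies every original equation (direct substitution).

{(4, -2)}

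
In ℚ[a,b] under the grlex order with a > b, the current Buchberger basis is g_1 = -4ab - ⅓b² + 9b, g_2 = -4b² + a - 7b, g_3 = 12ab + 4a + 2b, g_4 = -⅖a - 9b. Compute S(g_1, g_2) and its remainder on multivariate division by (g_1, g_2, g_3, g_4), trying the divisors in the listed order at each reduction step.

S(g_1, g_2) = 1/12b³ + ¼a² - 7/4ab - 9/4b²; remainder on division = -15655/4608b.

lcm(LM(g_1), LM(g_2)) = ab².
S = (lcm/LT(g_1))·g_1 − (lcm/LT(g_2))·g_2 = 1/12b³ + ¼a² - 7/4ab - 9/4b².
Reduce S modulo (g_1, g_2, g_3, g_4) in that order:
  leading term b³: subtract (-1/48b)·g_2 from 1/12b³ + ¼a² - 7/4ab - 9/4b² → ¼a² - 83/48ab - 115/48b²
  leading term a²: subtract (-⅝a)·g_4 from ¼a² - 83/48ab - 115/48b² → -353/48ab - 115/48b²
  leading term ab: subtract (353/192)·g_1 from -353/48ab - 115/48b² → -1027/576b² - 1059/64b
  leading term b²: subtract (1027/2304)·g_2 from -1027/576b² - 1059/64b → -1027/2304a - 30935/2304b
  leading term a: subtract (5135/4608)·g_4 from -1027/2304a - 30935/2304b → -15655/4608b
  leading term b: no divisor's leading term divides it; move -15655/4608b to the remainder.
The remainder -15655/4608b is nonzero, so it would be added as the next basis element.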